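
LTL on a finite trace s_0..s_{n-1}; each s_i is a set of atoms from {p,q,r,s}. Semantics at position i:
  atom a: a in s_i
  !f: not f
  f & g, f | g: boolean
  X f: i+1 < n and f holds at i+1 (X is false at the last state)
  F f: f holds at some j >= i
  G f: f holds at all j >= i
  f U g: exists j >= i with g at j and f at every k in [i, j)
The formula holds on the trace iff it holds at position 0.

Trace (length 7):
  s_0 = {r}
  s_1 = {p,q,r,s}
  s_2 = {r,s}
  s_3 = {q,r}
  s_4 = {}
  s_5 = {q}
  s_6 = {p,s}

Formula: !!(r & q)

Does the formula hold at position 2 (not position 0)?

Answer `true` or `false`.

s_0={r}: !!(r & q)=False !(r & q)=True (r & q)=False r=True q=False
s_1={p,q,r,s}: !!(r & q)=True !(r & q)=False (r & q)=True r=True q=True
s_2={r,s}: !!(r & q)=False !(r & q)=True (r & q)=False r=True q=False
s_3={q,r}: !!(r & q)=True !(r & q)=False (r & q)=True r=True q=True
s_4={}: !!(r & q)=False !(r & q)=True (r & q)=False r=False q=False
s_5={q}: !!(r & q)=False !(r & q)=True (r & q)=False r=False q=True
s_6={p,s}: !!(r & q)=False !(r & q)=True (r & q)=False r=False q=False
Evaluating at position 2: result = False

Answer: false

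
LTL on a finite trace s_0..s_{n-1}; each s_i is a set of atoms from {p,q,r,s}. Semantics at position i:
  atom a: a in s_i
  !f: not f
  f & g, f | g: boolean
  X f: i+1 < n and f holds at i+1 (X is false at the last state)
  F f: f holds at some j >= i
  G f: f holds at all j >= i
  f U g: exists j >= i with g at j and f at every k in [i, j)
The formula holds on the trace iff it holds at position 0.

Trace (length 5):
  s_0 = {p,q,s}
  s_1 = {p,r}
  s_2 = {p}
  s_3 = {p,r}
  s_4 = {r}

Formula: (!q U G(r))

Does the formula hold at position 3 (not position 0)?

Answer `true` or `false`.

Answer: true

Derivation:
s_0={p,q,s}: (!q U G(r))=False !q=False q=True G(r)=False r=False
s_1={p,r}: (!q U G(r))=True !q=True q=False G(r)=False r=True
s_2={p}: (!q U G(r))=True !q=True q=False G(r)=False r=False
s_3={p,r}: (!q U G(r))=True !q=True q=False G(r)=True r=True
s_4={r}: (!q U G(r))=True !q=True q=False G(r)=True r=True
Evaluating at position 3: result = True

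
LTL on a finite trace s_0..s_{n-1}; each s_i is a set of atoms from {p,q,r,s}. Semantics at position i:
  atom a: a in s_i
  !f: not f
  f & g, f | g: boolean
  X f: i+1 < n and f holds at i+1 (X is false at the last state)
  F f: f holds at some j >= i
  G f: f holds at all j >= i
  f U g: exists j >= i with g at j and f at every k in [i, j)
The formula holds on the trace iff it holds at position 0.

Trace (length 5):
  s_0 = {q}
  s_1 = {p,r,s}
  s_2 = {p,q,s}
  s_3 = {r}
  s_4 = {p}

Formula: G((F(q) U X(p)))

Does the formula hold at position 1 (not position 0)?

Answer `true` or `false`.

s_0={q}: G((F(q) U X(p)))=False (F(q) U X(p))=True F(q)=True q=True X(p)=True p=False
s_1={p,r,s}: G((F(q) U X(p)))=False (F(q) U X(p))=True F(q)=True q=False X(p)=True p=True
s_2={p,q,s}: G((F(q) U X(p)))=False (F(q) U X(p))=True F(q)=True q=True X(p)=False p=True
s_3={r}: G((F(q) U X(p)))=False (F(q) U X(p))=True F(q)=False q=False X(p)=True p=False
s_4={p}: G((F(q) U X(p)))=False (F(q) U X(p))=False F(q)=False q=False X(p)=False p=True
Evaluating at position 1: result = False

Answer: false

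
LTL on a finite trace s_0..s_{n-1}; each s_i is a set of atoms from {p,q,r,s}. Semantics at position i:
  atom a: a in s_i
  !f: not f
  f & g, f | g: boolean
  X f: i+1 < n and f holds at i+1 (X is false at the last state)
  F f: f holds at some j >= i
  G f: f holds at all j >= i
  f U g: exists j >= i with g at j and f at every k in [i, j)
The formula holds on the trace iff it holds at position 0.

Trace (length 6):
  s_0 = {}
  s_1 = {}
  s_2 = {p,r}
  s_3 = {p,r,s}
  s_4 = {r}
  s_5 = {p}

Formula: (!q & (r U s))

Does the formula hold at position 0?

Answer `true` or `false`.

s_0={}: (!q & (r U s))=False !q=True q=False (r U s)=False r=False s=False
s_1={}: (!q & (r U s))=False !q=True q=False (r U s)=False r=False s=False
s_2={p,r}: (!q & (r U s))=True !q=True q=False (r U s)=True r=True s=False
s_3={p,r,s}: (!q & (r U s))=True !q=True q=False (r U s)=True r=True s=True
s_4={r}: (!q & (r U s))=False !q=True q=False (r U s)=False r=True s=False
s_5={p}: (!q & (r U s))=False !q=True q=False (r U s)=False r=False s=False

Answer: false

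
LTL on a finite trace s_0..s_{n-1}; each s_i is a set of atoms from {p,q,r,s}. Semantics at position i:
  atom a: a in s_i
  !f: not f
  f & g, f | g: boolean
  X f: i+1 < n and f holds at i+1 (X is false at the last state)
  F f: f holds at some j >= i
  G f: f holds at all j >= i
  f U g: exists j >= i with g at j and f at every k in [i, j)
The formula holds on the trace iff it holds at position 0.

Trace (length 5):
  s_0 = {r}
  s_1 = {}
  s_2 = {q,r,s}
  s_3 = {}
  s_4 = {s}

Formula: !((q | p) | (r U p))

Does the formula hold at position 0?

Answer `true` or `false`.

s_0={r}: !((q | p) | (r U p))=True ((q | p) | (r U p))=False (q | p)=False q=False p=False (r U p)=False r=True
s_1={}: !((q | p) | (r U p))=True ((q | p) | (r U p))=False (q | p)=False q=False p=False (r U p)=False r=False
s_2={q,r,s}: !((q | p) | (r U p))=False ((q | p) | (r U p))=True (q | p)=True q=True p=False (r U p)=False r=True
s_3={}: !((q | p) | (r U p))=True ((q | p) | (r U p))=False (q | p)=False q=False p=False (r U p)=False r=False
s_4={s}: !((q | p) | (r U p))=True ((q | p) | (r U p))=False (q | p)=False q=False p=False (r U p)=False r=False

Answer: true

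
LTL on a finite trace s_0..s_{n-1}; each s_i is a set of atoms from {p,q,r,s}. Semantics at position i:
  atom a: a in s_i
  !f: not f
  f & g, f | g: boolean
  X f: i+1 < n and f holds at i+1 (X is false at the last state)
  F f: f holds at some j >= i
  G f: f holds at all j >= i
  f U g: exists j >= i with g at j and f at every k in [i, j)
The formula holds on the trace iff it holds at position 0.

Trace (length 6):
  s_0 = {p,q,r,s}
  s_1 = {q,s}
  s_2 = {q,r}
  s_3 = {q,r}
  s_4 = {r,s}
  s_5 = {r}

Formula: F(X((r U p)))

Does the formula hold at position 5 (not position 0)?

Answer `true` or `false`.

s_0={p,q,r,s}: F(X((r U p)))=False X((r U p))=False (r U p)=True r=True p=True
s_1={q,s}: F(X((r U p)))=False X((r U p))=False (r U p)=False r=False p=False
s_2={q,r}: F(X((r U p)))=False X((r U p))=False (r U p)=False r=True p=False
s_3={q,r}: F(X((r U p)))=False X((r U p))=False (r U p)=False r=True p=False
s_4={r,s}: F(X((r U p)))=False X((r U p))=False (r U p)=False r=True p=False
s_5={r}: F(X((r U p)))=False X((r U p))=False (r U p)=False r=True p=False
Evaluating at position 5: result = False

Answer: false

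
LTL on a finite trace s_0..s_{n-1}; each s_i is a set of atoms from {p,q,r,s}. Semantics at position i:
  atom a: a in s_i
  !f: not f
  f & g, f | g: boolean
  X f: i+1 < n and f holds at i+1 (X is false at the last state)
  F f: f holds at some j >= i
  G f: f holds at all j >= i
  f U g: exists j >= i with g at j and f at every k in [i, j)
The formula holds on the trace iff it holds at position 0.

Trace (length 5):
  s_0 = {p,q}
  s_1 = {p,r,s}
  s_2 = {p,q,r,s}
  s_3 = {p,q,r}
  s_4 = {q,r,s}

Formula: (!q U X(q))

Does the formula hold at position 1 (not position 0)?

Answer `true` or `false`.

Answer: true

Derivation:
s_0={p,q}: (!q U X(q))=False !q=False q=True X(q)=False
s_1={p,r,s}: (!q U X(q))=True !q=True q=False X(q)=True
s_2={p,q,r,s}: (!q U X(q))=True !q=False q=True X(q)=True
s_3={p,q,r}: (!q U X(q))=True !q=False q=True X(q)=True
s_4={q,r,s}: (!q U X(q))=False !q=False q=True X(q)=False
Evaluating at position 1: result = True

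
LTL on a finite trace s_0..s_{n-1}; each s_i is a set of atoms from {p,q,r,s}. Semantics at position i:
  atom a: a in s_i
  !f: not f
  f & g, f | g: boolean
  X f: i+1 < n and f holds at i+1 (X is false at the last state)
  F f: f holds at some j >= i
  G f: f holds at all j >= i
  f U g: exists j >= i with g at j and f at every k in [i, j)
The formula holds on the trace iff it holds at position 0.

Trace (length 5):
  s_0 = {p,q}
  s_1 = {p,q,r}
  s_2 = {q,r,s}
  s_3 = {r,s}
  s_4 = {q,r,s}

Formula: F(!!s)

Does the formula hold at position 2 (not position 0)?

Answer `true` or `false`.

s_0={p,q}: F(!!s)=True !!s=False !s=True s=False
s_1={p,q,r}: F(!!s)=True !!s=False !s=True s=False
s_2={q,r,s}: F(!!s)=True !!s=True !s=False s=True
s_3={r,s}: F(!!s)=True !!s=True !s=False s=True
s_4={q,r,s}: F(!!s)=True !!s=True !s=False s=True
Evaluating at position 2: result = True

Answer: true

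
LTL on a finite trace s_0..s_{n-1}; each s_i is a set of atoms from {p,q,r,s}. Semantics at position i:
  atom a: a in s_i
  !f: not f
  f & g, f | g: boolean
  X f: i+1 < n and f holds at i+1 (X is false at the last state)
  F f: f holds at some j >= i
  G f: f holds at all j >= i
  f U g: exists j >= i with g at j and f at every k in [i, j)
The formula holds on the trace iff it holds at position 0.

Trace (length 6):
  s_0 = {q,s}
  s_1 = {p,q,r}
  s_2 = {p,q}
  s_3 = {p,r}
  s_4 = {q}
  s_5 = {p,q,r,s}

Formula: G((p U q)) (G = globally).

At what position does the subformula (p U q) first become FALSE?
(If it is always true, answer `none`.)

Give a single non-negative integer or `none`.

Answer: none

Derivation:
s_0={q,s}: (p U q)=True p=False q=True
s_1={p,q,r}: (p U q)=True p=True q=True
s_2={p,q}: (p U q)=True p=True q=True
s_3={p,r}: (p U q)=True p=True q=False
s_4={q}: (p U q)=True p=False q=True
s_5={p,q,r,s}: (p U q)=True p=True q=True
G((p U q)) holds globally = True
No violation — formula holds at every position.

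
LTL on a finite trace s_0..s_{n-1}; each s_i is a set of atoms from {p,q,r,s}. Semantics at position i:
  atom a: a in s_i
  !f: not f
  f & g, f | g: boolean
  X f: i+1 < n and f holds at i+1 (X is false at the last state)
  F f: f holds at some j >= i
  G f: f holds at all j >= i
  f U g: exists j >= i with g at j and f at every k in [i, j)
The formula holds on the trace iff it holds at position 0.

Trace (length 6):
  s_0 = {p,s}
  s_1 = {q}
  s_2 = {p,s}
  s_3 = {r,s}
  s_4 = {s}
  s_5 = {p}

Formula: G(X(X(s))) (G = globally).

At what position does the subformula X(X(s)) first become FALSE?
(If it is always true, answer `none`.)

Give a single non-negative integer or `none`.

s_0={p,s}: X(X(s))=True X(s)=False s=True
s_1={q}: X(X(s))=True X(s)=True s=False
s_2={p,s}: X(X(s))=True X(s)=True s=True
s_3={r,s}: X(X(s))=False X(s)=True s=True
s_4={s}: X(X(s))=False X(s)=False s=True
s_5={p}: X(X(s))=False X(s)=False s=False
G(X(X(s))) holds globally = False
First violation at position 3.

Answer: 3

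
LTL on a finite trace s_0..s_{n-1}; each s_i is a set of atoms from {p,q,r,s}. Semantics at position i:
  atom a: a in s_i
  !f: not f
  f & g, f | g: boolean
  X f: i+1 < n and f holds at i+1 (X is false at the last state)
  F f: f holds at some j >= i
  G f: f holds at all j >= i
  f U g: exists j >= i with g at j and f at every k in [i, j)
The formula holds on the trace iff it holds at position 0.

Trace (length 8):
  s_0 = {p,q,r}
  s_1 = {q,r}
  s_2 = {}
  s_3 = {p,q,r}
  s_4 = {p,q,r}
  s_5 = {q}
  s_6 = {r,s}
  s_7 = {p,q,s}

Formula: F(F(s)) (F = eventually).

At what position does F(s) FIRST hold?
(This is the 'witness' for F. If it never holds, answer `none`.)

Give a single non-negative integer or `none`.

s_0={p,q,r}: F(s)=True s=False
s_1={q,r}: F(s)=True s=False
s_2={}: F(s)=True s=False
s_3={p,q,r}: F(s)=True s=False
s_4={p,q,r}: F(s)=True s=False
s_5={q}: F(s)=True s=False
s_6={r,s}: F(s)=True s=True
s_7={p,q,s}: F(s)=True s=True
F(F(s)) holds; first witness at position 0.

Answer: 0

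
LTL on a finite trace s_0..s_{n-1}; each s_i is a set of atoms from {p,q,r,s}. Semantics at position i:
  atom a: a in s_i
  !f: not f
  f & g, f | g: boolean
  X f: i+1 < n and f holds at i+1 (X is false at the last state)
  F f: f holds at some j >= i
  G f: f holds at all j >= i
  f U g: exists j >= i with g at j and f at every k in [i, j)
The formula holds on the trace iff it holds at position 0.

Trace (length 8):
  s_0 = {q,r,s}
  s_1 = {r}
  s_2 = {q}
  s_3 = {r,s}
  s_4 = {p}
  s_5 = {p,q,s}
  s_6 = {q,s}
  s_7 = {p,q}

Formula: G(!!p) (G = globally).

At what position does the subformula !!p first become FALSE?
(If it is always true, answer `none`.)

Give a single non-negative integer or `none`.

s_0={q,r,s}: !!p=False !p=True p=False
s_1={r}: !!p=False !p=True p=False
s_2={q}: !!p=False !p=True p=False
s_3={r,s}: !!p=False !p=True p=False
s_4={p}: !!p=True !p=False p=True
s_5={p,q,s}: !!p=True !p=False p=True
s_6={q,s}: !!p=False !p=True p=False
s_7={p,q}: !!p=True !p=False p=True
G(!!p) holds globally = False
First violation at position 0.

Answer: 0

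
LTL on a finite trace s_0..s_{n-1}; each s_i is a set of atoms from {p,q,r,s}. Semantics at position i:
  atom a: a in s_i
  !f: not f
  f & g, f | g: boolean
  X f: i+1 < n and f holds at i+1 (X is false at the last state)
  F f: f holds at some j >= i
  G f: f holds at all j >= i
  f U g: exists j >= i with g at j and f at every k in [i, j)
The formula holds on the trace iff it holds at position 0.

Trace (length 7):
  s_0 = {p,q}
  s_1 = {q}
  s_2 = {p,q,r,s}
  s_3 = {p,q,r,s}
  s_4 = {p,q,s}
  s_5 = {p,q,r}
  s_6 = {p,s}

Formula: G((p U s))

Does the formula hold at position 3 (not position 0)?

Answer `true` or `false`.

s_0={p,q}: G((p U s))=False (p U s)=False p=True s=False
s_1={q}: G((p U s))=False (p U s)=False p=False s=False
s_2={p,q,r,s}: G((p U s))=True (p U s)=True p=True s=True
s_3={p,q,r,s}: G((p U s))=True (p U s)=True p=True s=True
s_4={p,q,s}: G((p U s))=True (p U s)=True p=True s=True
s_5={p,q,r}: G((p U s))=True (p U s)=True p=True s=False
s_6={p,s}: G((p U s))=True (p U s)=True p=True s=True
Evaluating at position 3: result = True

Answer: true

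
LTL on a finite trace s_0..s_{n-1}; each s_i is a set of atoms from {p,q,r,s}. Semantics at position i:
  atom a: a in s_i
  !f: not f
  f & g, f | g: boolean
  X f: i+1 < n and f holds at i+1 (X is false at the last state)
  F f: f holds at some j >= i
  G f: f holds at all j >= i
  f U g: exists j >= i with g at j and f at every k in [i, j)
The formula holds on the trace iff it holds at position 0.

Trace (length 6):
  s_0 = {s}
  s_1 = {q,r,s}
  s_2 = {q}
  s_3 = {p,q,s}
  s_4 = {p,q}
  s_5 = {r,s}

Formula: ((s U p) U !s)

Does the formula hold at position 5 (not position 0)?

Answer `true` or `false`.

Answer: false

Derivation:
s_0={s}: ((s U p) U !s)=False (s U p)=False s=True p=False !s=False
s_1={q,r,s}: ((s U p) U !s)=False (s U p)=False s=True p=False !s=False
s_2={q}: ((s U p) U !s)=True (s U p)=False s=False p=False !s=True
s_3={p,q,s}: ((s U p) U !s)=True (s U p)=True s=True p=True !s=False
s_4={p,q}: ((s U p) U !s)=True (s U p)=True s=False p=True !s=True
s_5={r,s}: ((s U p) U !s)=False (s U p)=False s=True p=False !s=False
Evaluating at position 5: result = False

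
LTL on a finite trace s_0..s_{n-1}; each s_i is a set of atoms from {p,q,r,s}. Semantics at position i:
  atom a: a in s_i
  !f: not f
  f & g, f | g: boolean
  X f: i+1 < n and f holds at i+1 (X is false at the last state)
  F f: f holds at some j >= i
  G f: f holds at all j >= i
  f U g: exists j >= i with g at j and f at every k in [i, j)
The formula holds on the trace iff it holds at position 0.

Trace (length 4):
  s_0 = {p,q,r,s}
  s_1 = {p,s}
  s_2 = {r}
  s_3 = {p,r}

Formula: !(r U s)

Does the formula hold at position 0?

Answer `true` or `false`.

Answer: false

Derivation:
s_0={p,q,r,s}: !(r U s)=False (r U s)=True r=True s=True
s_1={p,s}: !(r U s)=False (r U s)=True r=False s=True
s_2={r}: !(r U s)=True (r U s)=False r=True s=False
s_3={p,r}: !(r U s)=True (r U s)=False r=True s=False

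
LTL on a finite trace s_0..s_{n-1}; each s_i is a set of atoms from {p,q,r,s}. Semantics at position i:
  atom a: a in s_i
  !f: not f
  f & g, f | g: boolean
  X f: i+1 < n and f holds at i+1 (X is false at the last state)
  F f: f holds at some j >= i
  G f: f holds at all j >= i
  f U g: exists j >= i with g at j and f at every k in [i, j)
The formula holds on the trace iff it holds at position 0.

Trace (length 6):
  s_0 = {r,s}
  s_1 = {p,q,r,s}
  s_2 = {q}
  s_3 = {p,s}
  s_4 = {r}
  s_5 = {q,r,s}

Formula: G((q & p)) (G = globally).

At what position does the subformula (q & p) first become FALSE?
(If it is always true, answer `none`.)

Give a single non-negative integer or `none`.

s_0={r,s}: (q & p)=False q=False p=False
s_1={p,q,r,s}: (q & p)=True q=True p=True
s_2={q}: (q & p)=False q=True p=False
s_3={p,s}: (q & p)=False q=False p=True
s_4={r}: (q & p)=False q=False p=False
s_5={q,r,s}: (q & p)=False q=True p=False
G((q & p)) holds globally = False
First violation at position 0.

Answer: 0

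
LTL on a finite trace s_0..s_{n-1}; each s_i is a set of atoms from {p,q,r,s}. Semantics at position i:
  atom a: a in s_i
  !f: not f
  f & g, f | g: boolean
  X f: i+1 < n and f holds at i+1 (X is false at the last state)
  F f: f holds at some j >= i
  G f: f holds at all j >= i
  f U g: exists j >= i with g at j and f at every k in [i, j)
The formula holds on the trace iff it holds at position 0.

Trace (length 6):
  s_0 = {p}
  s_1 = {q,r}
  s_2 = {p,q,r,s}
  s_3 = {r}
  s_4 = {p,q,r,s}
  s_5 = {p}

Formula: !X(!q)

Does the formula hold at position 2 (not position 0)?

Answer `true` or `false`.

s_0={p}: !X(!q)=True X(!q)=False !q=True q=False
s_1={q,r}: !X(!q)=True X(!q)=False !q=False q=True
s_2={p,q,r,s}: !X(!q)=False X(!q)=True !q=False q=True
s_3={r}: !X(!q)=True X(!q)=False !q=True q=False
s_4={p,q,r,s}: !X(!q)=False X(!q)=True !q=False q=True
s_5={p}: !X(!q)=True X(!q)=False !q=True q=False
Evaluating at position 2: result = False

Answer: false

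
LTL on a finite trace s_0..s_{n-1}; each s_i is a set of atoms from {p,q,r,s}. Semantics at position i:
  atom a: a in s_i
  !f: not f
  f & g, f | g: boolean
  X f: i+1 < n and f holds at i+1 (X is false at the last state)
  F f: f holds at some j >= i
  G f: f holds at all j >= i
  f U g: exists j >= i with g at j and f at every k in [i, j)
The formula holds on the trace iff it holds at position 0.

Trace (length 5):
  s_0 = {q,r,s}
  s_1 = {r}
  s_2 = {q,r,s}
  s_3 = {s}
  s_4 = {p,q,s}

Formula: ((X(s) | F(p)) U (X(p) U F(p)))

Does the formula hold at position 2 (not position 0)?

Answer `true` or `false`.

s_0={q,r,s}: ((X(s) | F(p)) U (X(p) U F(p)))=True (X(s) | F(p))=True X(s)=False s=True F(p)=True p=False (X(p) U F(p))=True X(p)=False
s_1={r}: ((X(s) | F(p)) U (X(p) U F(p)))=True (X(s) | F(p))=True X(s)=True s=False F(p)=True p=False (X(p) U F(p))=True X(p)=False
s_2={q,r,s}: ((X(s) | F(p)) U (X(p) U F(p)))=True (X(s) | F(p))=True X(s)=True s=True F(p)=True p=False (X(p) U F(p))=True X(p)=False
s_3={s}: ((X(s) | F(p)) U (X(p) U F(p)))=True (X(s) | F(p))=True X(s)=True s=True F(p)=True p=False (X(p) U F(p))=True X(p)=True
s_4={p,q,s}: ((X(s) | F(p)) U (X(p) U F(p)))=True (X(s) | F(p))=True X(s)=False s=True F(p)=True p=True (X(p) U F(p))=True X(p)=False
Evaluating at position 2: result = True

Answer: true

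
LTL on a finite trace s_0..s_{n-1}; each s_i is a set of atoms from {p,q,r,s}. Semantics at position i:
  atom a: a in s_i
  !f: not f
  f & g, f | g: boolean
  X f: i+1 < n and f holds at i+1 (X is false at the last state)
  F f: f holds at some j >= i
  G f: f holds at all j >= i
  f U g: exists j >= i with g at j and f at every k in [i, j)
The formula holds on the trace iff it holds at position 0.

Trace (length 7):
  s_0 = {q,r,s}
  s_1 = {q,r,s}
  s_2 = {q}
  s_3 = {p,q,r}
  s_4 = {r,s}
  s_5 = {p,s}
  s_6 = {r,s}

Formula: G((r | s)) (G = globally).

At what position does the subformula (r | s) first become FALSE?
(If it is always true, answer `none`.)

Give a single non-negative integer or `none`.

s_0={q,r,s}: (r | s)=True r=True s=True
s_1={q,r,s}: (r | s)=True r=True s=True
s_2={q}: (r | s)=False r=False s=False
s_3={p,q,r}: (r | s)=True r=True s=False
s_4={r,s}: (r | s)=True r=True s=True
s_5={p,s}: (r | s)=True r=False s=True
s_6={r,s}: (r | s)=True r=True s=True
G((r | s)) holds globally = False
First violation at position 2.

Answer: 2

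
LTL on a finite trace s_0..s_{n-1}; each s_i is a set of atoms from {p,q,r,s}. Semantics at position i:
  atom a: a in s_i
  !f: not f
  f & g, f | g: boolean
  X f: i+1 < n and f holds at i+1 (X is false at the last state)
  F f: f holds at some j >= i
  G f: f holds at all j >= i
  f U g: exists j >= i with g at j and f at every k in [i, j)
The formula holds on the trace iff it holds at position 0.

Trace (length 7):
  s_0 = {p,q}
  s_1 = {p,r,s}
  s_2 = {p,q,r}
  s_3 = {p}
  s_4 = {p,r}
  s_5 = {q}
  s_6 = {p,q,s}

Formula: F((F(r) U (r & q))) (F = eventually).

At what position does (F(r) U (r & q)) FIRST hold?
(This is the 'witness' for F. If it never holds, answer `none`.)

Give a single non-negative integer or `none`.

Answer: 0

Derivation:
s_0={p,q}: (F(r) U (r & q))=True F(r)=True r=False (r & q)=False q=True
s_1={p,r,s}: (F(r) U (r & q))=True F(r)=True r=True (r & q)=False q=False
s_2={p,q,r}: (F(r) U (r & q))=True F(r)=True r=True (r & q)=True q=True
s_3={p}: (F(r) U (r & q))=False F(r)=True r=False (r & q)=False q=False
s_4={p,r}: (F(r) U (r & q))=False F(r)=True r=True (r & q)=False q=False
s_5={q}: (F(r) U (r & q))=False F(r)=False r=False (r & q)=False q=True
s_6={p,q,s}: (F(r) U (r & q))=False F(r)=False r=False (r & q)=False q=True
F((F(r) U (r & q))) holds; first witness at position 0.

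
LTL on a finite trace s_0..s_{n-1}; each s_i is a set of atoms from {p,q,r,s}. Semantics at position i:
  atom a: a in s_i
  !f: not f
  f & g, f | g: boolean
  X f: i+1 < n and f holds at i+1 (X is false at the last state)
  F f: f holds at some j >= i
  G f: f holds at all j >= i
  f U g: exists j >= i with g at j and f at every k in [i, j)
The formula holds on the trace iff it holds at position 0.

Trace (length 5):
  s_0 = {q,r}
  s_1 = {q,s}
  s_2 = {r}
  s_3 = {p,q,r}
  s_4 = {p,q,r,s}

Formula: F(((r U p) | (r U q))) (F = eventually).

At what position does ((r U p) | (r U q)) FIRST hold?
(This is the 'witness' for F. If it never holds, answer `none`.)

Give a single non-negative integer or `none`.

Answer: 0

Derivation:
s_0={q,r}: ((r U p) | (r U q))=True (r U p)=False r=True p=False (r U q)=True q=True
s_1={q,s}: ((r U p) | (r U q))=True (r U p)=False r=False p=False (r U q)=True q=True
s_2={r}: ((r U p) | (r U q))=True (r U p)=True r=True p=False (r U q)=True q=False
s_3={p,q,r}: ((r U p) | (r U q))=True (r U p)=True r=True p=True (r U q)=True q=True
s_4={p,q,r,s}: ((r U p) | (r U q))=True (r U p)=True r=True p=True (r U q)=True q=True
F(((r U p) | (r U q))) holds; first witness at position 0.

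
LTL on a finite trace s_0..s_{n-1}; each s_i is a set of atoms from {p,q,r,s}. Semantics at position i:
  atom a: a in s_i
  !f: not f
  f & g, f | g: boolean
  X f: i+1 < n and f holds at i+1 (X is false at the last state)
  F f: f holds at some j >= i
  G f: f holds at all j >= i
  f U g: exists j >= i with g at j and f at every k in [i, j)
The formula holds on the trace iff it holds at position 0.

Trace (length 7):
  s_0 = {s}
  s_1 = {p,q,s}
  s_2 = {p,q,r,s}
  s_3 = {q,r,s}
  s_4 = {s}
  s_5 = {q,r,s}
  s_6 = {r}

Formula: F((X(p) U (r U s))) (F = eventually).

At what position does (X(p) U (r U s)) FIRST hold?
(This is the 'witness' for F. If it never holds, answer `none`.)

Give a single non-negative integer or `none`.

Answer: 0

Derivation:
s_0={s}: (X(p) U (r U s))=True X(p)=True p=False (r U s)=True r=False s=True
s_1={p,q,s}: (X(p) U (r U s))=True X(p)=True p=True (r U s)=True r=False s=True
s_2={p,q,r,s}: (X(p) U (r U s))=True X(p)=False p=True (r U s)=True r=True s=True
s_3={q,r,s}: (X(p) U (r U s))=True X(p)=False p=False (r U s)=True r=True s=True
s_4={s}: (X(p) U (r U s))=True X(p)=False p=False (r U s)=True r=False s=True
s_5={q,r,s}: (X(p) U (r U s))=True X(p)=False p=False (r U s)=True r=True s=True
s_6={r}: (X(p) U (r U s))=False X(p)=False p=False (r U s)=False r=True s=False
F((X(p) U (r U s))) holds; first witness at position 0.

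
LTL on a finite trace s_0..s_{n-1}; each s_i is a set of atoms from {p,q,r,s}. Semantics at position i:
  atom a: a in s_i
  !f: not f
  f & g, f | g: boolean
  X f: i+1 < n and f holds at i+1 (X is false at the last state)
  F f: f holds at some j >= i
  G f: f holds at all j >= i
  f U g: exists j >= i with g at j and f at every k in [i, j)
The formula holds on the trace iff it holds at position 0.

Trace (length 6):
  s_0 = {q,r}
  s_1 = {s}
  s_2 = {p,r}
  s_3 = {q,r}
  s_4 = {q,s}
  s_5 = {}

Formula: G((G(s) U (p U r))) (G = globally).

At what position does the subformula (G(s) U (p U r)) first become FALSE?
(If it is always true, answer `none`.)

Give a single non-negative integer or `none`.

Answer: 1

Derivation:
s_0={q,r}: (G(s) U (p U r))=True G(s)=False s=False (p U r)=True p=False r=True
s_1={s}: (G(s) U (p U r))=False G(s)=False s=True (p U r)=False p=False r=False
s_2={p,r}: (G(s) U (p U r))=True G(s)=False s=False (p U r)=True p=True r=True
s_3={q,r}: (G(s) U (p U r))=True G(s)=False s=False (p U r)=True p=False r=True
s_4={q,s}: (G(s) U (p U r))=False G(s)=False s=True (p U r)=False p=False r=False
s_5={}: (G(s) U (p U r))=False G(s)=False s=False (p U r)=False p=False r=False
G((G(s) U (p U r))) holds globally = False
First violation at position 1.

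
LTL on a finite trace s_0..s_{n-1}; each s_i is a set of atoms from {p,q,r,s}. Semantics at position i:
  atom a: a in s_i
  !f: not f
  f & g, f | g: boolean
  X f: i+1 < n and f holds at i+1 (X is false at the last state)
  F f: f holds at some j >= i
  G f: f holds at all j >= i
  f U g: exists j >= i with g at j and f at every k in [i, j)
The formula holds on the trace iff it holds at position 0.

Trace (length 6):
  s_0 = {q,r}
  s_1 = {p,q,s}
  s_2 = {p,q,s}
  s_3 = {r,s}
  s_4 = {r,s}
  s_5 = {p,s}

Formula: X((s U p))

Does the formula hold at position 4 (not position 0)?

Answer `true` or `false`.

s_0={q,r}: X((s U p))=True (s U p)=False s=False p=False
s_1={p,q,s}: X((s U p))=True (s U p)=True s=True p=True
s_2={p,q,s}: X((s U p))=True (s U p)=True s=True p=True
s_3={r,s}: X((s U p))=True (s U p)=True s=True p=False
s_4={r,s}: X((s U p))=True (s U p)=True s=True p=False
s_5={p,s}: X((s U p))=False (s U p)=True s=True p=True
Evaluating at position 4: result = True

Answer: true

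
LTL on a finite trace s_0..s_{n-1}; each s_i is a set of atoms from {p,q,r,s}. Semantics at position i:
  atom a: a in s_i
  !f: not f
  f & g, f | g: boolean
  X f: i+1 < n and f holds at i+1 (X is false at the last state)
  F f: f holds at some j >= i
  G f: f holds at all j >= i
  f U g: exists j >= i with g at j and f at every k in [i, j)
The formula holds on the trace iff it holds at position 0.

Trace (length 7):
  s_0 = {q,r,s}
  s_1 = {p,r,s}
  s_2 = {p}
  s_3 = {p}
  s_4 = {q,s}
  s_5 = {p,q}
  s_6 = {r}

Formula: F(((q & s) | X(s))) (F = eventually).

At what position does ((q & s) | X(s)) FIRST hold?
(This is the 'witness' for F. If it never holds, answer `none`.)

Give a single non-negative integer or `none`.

s_0={q,r,s}: ((q & s) | X(s))=True (q & s)=True q=True s=True X(s)=True
s_1={p,r,s}: ((q & s) | X(s))=False (q & s)=False q=False s=True X(s)=False
s_2={p}: ((q & s) | X(s))=False (q & s)=False q=False s=False X(s)=False
s_3={p}: ((q & s) | X(s))=True (q & s)=False q=False s=False X(s)=True
s_4={q,s}: ((q & s) | X(s))=True (q & s)=True q=True s=True X(s)=False
s_5={p,q}: ((q & s) | X(s))=False (q & s)=False q=True s=False X(s)=False
s_6={r}: ((q & s) | X(s))=False (q & s)=False q=False s=False X(s)=False
F(((q & s) | X(s))) holds; first witness at position 0.

Answer: 0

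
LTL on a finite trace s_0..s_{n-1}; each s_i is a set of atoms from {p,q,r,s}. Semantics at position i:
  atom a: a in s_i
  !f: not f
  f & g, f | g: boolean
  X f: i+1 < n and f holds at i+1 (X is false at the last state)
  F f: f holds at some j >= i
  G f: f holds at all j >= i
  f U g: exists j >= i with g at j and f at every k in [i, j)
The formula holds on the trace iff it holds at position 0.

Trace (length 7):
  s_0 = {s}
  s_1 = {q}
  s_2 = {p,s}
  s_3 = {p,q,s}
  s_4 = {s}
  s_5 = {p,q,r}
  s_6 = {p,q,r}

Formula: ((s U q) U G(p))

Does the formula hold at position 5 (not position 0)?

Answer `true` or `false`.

s_0={s}: ((s U q) U G(p))=True (s U q)=True s=True q=False G(p)=False p=False
s_1={q}: ((s U q) U G(p))=True (s U q)=True s=False q=True G(p)=False p=False
s_2={p,s}: ((s U q) U G(p))=True (s U q)=True s=True q=False G(p)=False p=True
s_3={p,q,s}: ((s U q) U G(p))=True (s U q)=True s=True q=True G(p)=False p=True
s_4={s}: ((s U q) U G(p))=True (s U q)=True s=True q=False G(p)=False p=False
s_5={p,q,r}: ((s U q) U G(p))=True (s U q)=True s=False q=True G(p)=True p=True
s_6={p,q,r}: ((s U q) U G(p))=True (s U q)=True s=False q=True G(p)=True p=True
Evaluating at position 5: result = True

Answer: true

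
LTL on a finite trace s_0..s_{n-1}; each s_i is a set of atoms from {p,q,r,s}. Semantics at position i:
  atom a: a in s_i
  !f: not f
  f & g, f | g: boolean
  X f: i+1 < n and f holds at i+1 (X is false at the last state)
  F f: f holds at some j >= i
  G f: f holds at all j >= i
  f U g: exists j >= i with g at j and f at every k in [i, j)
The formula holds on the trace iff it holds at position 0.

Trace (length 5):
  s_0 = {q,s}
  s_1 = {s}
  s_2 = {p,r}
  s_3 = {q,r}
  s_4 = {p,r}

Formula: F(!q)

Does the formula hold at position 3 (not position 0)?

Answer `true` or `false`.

s_0={q,s}: F(!q)=True !q=False q=True
s_1={s}: F(!q)=True !q=True q=False
s_2={p,r}: F(!q)=True !q=True q=False
s_3={q,r}: F(!q)=True !q=False q=True
s_4={p,r}: F(!q)=True !q=True q=False
Evaluating at position 3: result = True

Answer: true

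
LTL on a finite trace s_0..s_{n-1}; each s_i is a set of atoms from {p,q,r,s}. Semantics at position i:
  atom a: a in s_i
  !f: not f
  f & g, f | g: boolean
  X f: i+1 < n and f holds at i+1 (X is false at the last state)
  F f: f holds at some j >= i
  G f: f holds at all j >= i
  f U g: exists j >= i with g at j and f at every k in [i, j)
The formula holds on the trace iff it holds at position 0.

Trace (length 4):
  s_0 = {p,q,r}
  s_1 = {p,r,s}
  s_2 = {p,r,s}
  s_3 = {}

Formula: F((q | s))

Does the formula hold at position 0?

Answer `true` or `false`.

Answer: true

Derivation:
s_0={p,q,r}: F((q | s))=True (q | s)=True q=True s=False
s_1={p,r,s}: F((q | s))=True (q | s)=True q=False s=True
s_2={p,r,s}: F((q | s))=True (q | s)=True q=False s=True
s_3={}: F((q | s))=False (q | s)=False q=False s=False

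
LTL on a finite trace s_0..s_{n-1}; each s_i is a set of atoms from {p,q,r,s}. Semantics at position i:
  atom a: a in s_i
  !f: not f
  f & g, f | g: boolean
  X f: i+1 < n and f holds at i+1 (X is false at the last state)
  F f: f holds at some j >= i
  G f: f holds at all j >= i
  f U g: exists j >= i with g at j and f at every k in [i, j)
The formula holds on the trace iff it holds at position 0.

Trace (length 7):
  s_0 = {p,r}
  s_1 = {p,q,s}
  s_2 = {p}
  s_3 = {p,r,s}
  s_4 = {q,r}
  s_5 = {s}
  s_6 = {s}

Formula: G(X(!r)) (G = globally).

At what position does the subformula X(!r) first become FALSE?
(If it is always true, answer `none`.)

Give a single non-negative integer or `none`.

Answer: 2

Derivation:
s_0={p,r}: X(!r)=True !r=False r=True
s_1={p,q,s}: X(!r)=True !r=True r=False
s_2={p}: X(!r)=False !r=True r=False
s_3={p,r,s}: X(!r)=False !r=False r=True
s_4={q,r}: X(!r)=True !r=False r=True
s_5={s}: X(!r)=True !r=True r=False
s_6={s}: X(!r)=False !r=True r=False
G(X(!r)) holds globally = False
First violation at position 2.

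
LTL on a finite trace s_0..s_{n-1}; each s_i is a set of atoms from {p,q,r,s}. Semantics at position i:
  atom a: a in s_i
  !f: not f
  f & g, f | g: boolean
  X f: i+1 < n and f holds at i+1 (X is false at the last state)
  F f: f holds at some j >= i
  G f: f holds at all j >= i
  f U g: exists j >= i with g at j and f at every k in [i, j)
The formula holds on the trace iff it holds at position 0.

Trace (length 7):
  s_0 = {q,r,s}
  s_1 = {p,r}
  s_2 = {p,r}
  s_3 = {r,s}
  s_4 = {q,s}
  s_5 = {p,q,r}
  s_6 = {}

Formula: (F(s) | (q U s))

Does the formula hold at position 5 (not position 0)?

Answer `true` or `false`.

s_0={q,r,s}: (F(s) | (q U s))=True F(s)=True s=True (q U s)=True q=True
s_1={p,r}: (F(s) | (q U s))=True F(s)=True s=False (q U s)=False q=False
s_2={p,r}: (F(s) | (q U s))=True F(s)=True s=False (q U s)=False q=False
s_3={r,s}: (F(s) | (q U s))=True F(s)=True s=True (q U s)=True q=False
s_4={q,s}: (F(s) | (q U s))=True F(s)=True s=True (q U s)=True q=True
s_5={p,q,r}: (F(s) | (q U s))=False F(s)=False s=False (q U s)=False q=True
s_6={}: (F(s) | (q U s))=False F(s)=False s=False (q U s)=False q=False
Evaluating at position 5: result = False

Answer: false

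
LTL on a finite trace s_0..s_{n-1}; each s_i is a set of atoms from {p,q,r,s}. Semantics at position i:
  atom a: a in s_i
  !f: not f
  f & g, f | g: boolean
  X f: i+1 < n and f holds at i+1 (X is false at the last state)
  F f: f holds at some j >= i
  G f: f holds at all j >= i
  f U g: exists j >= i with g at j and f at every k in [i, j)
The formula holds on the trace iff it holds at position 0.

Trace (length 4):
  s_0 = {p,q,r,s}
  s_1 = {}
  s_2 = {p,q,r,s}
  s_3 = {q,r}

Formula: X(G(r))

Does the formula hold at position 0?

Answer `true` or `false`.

s_0={p,q,r,s}: X(G(r))=False G(r)=False r=True
s_1={}: X(G(r))=True G(r)=False r=False
s_2={p,q,r,s}: X(G(r))=True G(r)=True r=True
s_3={q,r}: X(G(r))=False G(r)=True r=True

Answer: false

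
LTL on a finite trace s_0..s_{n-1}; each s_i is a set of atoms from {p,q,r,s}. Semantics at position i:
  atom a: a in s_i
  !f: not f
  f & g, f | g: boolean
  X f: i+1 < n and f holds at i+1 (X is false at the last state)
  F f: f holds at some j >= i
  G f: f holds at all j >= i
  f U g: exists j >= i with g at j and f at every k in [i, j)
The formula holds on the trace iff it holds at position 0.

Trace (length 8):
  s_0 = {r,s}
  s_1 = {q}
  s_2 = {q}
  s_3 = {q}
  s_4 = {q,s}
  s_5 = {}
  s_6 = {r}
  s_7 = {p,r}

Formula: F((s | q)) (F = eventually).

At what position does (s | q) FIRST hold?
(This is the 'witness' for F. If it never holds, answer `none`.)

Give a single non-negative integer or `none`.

Answer: 0

Derivation:
s_0={r,s}: (s | q)=True s=True q=False
s_1={q}: (s | q)=True s=False q=True
s_2={q}: (s | q)=True s=False q=True
s_3={q}: (s | q)=True s=False q=True
s_4={q,s}: (s | q)=True s=True q=True
s_5={}: (s | q)=False s=False q=False
s_6={r}: (s | q)=False s=False q=False
s_7={p,r}: (s | q)=False s=False q=False
F((s | q)) holds; first witness at position 0.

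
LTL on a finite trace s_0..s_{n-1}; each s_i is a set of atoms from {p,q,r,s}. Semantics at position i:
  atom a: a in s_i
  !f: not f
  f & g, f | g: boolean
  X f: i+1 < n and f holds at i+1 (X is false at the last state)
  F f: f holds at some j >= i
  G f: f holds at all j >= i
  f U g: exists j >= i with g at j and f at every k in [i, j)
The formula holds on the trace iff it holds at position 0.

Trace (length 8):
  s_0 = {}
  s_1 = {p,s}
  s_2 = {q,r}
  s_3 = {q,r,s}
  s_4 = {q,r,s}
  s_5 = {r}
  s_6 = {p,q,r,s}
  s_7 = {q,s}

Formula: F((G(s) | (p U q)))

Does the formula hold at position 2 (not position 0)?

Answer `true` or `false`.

Answer: true

Derivation:
s_0={}: F((G(s) | (p U q)))=True (G(s) | (p U q))=False G(s)=False s=False (p U q)=False p=False q=False
s_1={p,s}: F((G(s) | (p U q)))=True (G(s) | (p U q))=True G(s)=False s=True (p U q)=True p=True q=False
s_2={q,r}: F((G(s) | (p U q)))=True (G(s) | (p U q))=True G(s)=False s=False (p U q)=True p=False q=True
s_3={q,r,s}: F((G(s) | (p U q)))=True (G(s) | (p U q))=True G(s)=False s=True (p U q)=True p=False q=True
s_4={q,r,s}: F((G(s) | (p U q)))=True (G(s) | (p U q))=True G(s)=False s=True (p U q)=True p=False q=True
s_5={r}: F((G(s) | (p U q)))=True (G(s) | (p U q))=False G(s)=False s=False (p U q)=False p=False q=False
s_6={p,q,r,s}: F((G(s) | (p U q)))=True (G(s) | (p U q))=True G(s)=True s=True (p U q)=True p=True q=True
s_7={q,s}: F((G(s) | (p U q)))=True (G(s) | (p U q))=True G(s)=True s=True (p U q)=True p=False q=True
Evaluating at position 2: result = True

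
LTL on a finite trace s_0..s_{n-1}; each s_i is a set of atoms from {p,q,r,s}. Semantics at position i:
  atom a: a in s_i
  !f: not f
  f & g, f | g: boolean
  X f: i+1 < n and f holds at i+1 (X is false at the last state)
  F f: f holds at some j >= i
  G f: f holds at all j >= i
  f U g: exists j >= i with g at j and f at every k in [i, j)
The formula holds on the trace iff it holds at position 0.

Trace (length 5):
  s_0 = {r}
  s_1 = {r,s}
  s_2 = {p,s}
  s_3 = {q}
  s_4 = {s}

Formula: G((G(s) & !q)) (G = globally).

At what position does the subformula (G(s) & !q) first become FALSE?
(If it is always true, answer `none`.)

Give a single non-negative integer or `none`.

s_0={r}: (G(s) & !q)=False G(s)=False s=False !q=True q=False
s_1={r,s}: (G(s) & !q)=False G(s)=False s=True !q=True q=False
s_2={p,s}: (G(s) & !q)=False G(s)=False s=True !q=True q=False
s_3={q}: (G(s) & !q)=False G(s)=False s=False !q=False q=True
s_4={s}: (G(s) & !q)=True G(s)=True s=True !q=True q=False
G((G(s) & !q)) holds globally = False
First violation at position 0.

Answer: 0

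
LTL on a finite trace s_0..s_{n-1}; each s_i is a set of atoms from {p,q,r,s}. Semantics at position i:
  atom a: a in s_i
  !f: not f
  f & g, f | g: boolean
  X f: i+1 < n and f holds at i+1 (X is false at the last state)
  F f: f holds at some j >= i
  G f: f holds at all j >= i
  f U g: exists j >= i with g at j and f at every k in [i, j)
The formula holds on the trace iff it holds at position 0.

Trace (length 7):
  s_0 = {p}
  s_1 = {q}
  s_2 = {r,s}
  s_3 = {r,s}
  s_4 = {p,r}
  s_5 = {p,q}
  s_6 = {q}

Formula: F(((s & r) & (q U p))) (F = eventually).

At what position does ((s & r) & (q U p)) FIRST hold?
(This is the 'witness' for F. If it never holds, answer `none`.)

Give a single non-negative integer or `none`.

s_0={p}: ((s & r) & (q U p))=False (s & r)=False s=False r=False (q U p)=True q=False p=True
s_1={q}: ((s & r) & (q U p))=False (s & r)=False s=False r=False (q U p)=False q=True p=False
s_2={r,s}: ((s & r) & (q U p))=False (s & r)=True s=True r=True (q U p)=False q=False p=False
s_3={r,s}: ((s & r) & (q U p))=False (s & r)=True s=True r=True (q U p)=False q=False p=False
s_4={p,r}: ((s & r) & (q U p))=False (s & r)=False s=False r=True (q U p)=True q=False p=True
s_5={p,q}: ((s & r) & (q U p))=False (s & r)=False s=False r=False (q U p)=True q=True p=True
s_6={q}: ((s & r) & (q U p))=False (s & r)=False s=False r=False (q U p)=False q=True p=False
F(((s & r) & (q U p))) does not hold (no witness exists).

Answer: none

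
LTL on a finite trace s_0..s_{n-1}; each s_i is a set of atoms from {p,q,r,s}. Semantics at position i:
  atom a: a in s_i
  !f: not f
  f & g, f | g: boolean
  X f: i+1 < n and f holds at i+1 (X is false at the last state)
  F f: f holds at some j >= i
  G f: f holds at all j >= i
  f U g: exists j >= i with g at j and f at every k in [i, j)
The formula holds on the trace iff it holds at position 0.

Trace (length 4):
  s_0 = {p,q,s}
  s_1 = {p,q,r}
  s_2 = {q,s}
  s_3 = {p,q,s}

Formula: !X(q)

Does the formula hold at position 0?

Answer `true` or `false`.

s_0={p,q,s}: !X(q)=False X(q)=True q=True
s_1={p,q,r}: !X(q)=False X(q)=True q=True
s_2={q,s}: !X(q)=False X(q)=True q=True
s_3={p,q,s}: !X(q)=True X(q)=False q=True

Answer: false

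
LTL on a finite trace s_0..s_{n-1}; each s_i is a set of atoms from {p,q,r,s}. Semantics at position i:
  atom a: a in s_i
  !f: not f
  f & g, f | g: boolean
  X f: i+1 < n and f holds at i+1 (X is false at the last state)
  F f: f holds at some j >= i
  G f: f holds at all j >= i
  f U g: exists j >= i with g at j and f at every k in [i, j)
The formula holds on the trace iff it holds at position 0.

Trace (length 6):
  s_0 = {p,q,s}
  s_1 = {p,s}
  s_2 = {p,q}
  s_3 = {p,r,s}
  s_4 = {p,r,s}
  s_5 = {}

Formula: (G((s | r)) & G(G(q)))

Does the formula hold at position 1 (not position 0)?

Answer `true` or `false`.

s_0={p,q,s}: (G((s | r)) & G(G(q)))=False G((s | r))=False (s | r)=True s=True r=False G(G(q))=False G(q)=False q=True
s_1={p,s}: (G((s | r)) & G(G(q)))=False G((s | r))=False (s | r)=True s=True r=False G(G(q))=False G(q)=False q=False
s_2={p,q}: (G((s | r)) & G(G(q)))=False G((s | r))=False (s | r)=False s=False r=False G(G(q))=False G(q)=False q=True
s_3={p,r,s}: (G((s | r)) & G(G(q)))=False G((s | r))=False (s | r)=True s=True r=True G(G(q))=False G(q)=False q=False
s_4={p,r,s}: (G((s | r)) & G(G(q)))=False G((s | r))=False (s | r)=True s=True r=True G(G(q))=False G(q)=False q=False
s_5={}: (G((s | r)) & G(G(q)))=False G((s | r))=False (s | r)=False s=False r=False G(G(q))=False G(q)=False q=False
Evaluating at position 1: result = False

Answer: false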